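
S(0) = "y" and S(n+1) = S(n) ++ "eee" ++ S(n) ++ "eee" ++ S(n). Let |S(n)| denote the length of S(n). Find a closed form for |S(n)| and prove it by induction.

Claim: |S(n)| = 4·3^n − 3.

Base case: |S(0)| = 1, and 4·3^0 − 3 = 1.
Assume |S(r)| = 4·3^r − 3.
Then |S(r+1)| = 3|S(r)| + 6 = 3(4·3^r − 3) + 6 = 4·3^{r+1} − 9 + 6 = 4·3^{r+1} − 3.
Hence |S(n)| = 4·3^n − 3 for every n ≥ 0, by induction.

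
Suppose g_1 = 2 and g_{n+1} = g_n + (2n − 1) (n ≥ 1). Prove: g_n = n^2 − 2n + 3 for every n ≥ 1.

Base case: g_1 = 2, and 1^2 − 2·1 + 3 = 2.
Assume g_m = m^2 − 2m + 3.
Then g_{m+1} = g_m + (2m − 1) = (m^2 − 2m + 3) + (2m − 1) = m^2 + 2,
and (m+1)^2 − 2·(m+1) + 3 = m^2 + 2.
This completes the inductive step, so g_n = n^2 − 2n + 3 for all n ≥ 1.

g_n = n^2 − 2n + 3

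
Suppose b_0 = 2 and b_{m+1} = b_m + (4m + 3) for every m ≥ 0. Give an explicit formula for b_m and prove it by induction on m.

Claim: b_m = 2m^2 + m + 2.

Base case: b_0 = 2, and 2·0^2 + 0 + 2 = 2.
Assume b_k = 2k^2 + k + 2.
Then b_{k+1} = b_k + (4k + 3) = (2k^2 + k + 2) + (4k + 3) = 2k^2 + 5k + 5,
and 2·(k+1)^2 + (k+1) + 2 = 2k^2 + 5k + 5.
By induction, b_m = 2m^2 + m + 2 for all m ≥ 0.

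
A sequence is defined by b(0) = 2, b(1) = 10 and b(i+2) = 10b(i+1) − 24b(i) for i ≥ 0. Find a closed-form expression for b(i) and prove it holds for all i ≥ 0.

Claim: b(i) = 4^i + 6^i.

Base cases: b(0) = 2 and 4^0 + 6^0 = 2; b(1) = 10 and 4^1 + 6^1 = 10.
Assume b(t) = 4^t + 6^t for all 0 ≤ t ≤ j, where j ≥ 1.
Then b(j+1) = 10b(j) − 24b(j−1) = 10·(4^j + 6^j) − 24·(4^{j−1} + 6^{j−1}) = (10·4 − 24)4^{j−1} + (10·6 − 24)6^{j−1} = 16·4^{j−1} + 36·6^{j−1} = 4^{j+1} + 6^{j+1}.
This completes the inductive step, so b(i) = 4^i + 6^i for all i ≥ 0.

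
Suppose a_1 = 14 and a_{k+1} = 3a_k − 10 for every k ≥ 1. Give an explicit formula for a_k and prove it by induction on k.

Claim: a_k = 3^{k+1} + 5.

Base case: a_1 = 14, and 3^{1+1} + 5 = 9 + 5 = 14.
Assume a_j = 3^{j+1} + 5 for some j ≥ 1.
Then a_{j+1} = 3a_j − 10 = 3·(3^{j+1} + 5) − 10 = 3^{j+2} + 15 − 10 = 3^{j+2} + 5.
This completes the inductive step, so a_k = 3^{k+1} + 5 for all k ≥ 1.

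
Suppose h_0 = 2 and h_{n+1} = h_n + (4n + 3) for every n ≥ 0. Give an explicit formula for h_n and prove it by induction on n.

Claim: h_n = 2n^2 + n + 2.

Base case: h_0 = 2, and 2·0^2 + 0 + 2 = 2.
Assume h_j = 2j^2 + j + 2.
Then h_{j+1} = h_j + (4j + 3) = (2j^2 + j + 2) + (4j + 3) = 2j^2 + 5j + 5,
and 2·(j+1)^2 + (j+1) + 2 = 2j^2 + 5j + 5.
Hence h_n = 2n^2 + n + 2 for every n ≥ 0, by induction.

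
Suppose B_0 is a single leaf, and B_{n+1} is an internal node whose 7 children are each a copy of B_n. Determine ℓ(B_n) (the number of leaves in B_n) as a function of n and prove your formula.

Claim: ℓ(B_n) = 7^n.

Base case: ℓ(B_0) = 1, and 7^0 = 1.
Assume ℓ(B_k) = 7^k.
Then ℓ(B_{k+1}) = 7·ℓ(B_k) = 7·7^k = 7^{k+1}.
Hence ℓ(B_n) = 7^n for every n ≥ 0, by induction.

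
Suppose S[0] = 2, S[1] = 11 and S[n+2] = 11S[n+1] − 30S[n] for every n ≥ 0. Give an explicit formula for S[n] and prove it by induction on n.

Claim: S[n] = 5^n + 6^n.

Base cases: S[0] = 2 and 5^0 + 6^0 = 2; S[1] = 11 and 5^1 + 6^1 = 11.
Assume S[j] = 5^j + 6^j for all 0 ≤ j ≤ m, where m ≥ 1.
Then S[m+1] = 11S[m] − 30S[m−1] = 11·(5^m + 6^m) − 30·(5^{m−1} + 6^{m−1}) = (11·5 − 30)5^{m−1} + (11·6 − 30)6^{m−1} = 25·5^{m−1} + 36·6^{m−1} = 5^{m+1} + 6^{m+1}.
This completes the inductive step, so S[n] = 5^n + 6^n for all n ≥ 0.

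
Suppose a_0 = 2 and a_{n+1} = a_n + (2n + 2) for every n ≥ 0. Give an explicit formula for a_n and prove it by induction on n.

Claim: a_n = n^2 + n + 2.

Base case: a_0 = 2, and 0^2 + 0 + 2 = 2.
Assume a_m = m^2 + m + 2.
Then a_{m+1} = a_m + (2m + 2) = (m^2 + m + 2) + (2m + 2) = m^2 + 3m + 4,
and (m+1)^2 + (m+1) + 2 = m^2 + 3m + 4.
This completes the inductive step, so a_n = n^2 + n + 2 for all n ≥ 0.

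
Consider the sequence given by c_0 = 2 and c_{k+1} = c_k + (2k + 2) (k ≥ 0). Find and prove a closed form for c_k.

Claim: c_k = k^2 + k + 2.

Base case: c_0 = 2, and 0^2 + 0 + 2 = 2.
Assume c_r = r^2 + r + 2.
Then c_{r+1} = c_r + (2r + 2) = (r^2 + r + 2) + (2r + 2) = r^2 + 3r + 4,
and (r+1)^2 + (r+1) + 2 = r^2 + 3r + 4.
By induction, c_k = k^2 + k + 2 for all k ≥ 0.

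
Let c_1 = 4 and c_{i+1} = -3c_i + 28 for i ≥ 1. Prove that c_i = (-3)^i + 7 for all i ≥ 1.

Base case: c_1 = 4, and (-3)^1 + 7 = -3 + 7 = 4.
Assume c_j = (-3)^j + 7 for some j ≥ 1.
Then c_{j+1} = -3c_j + 28 = -3·((-3)^j + 7) + 28 = -3·(-3)^j − 21 + 28 = (-3)^{j+1} + 7.
So the formula holds for j+1, and by induction c_i = (-3)^i + 7 for all i ≥ 1.

c_i = (-3)^i + 7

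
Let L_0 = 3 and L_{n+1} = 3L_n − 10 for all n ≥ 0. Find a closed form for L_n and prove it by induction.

Claim: L_n = -2·3^n + 5.

Base case: L_0 = 3, and -2·3^0 + 5 = -2 + 5 = 3.
Assume L_j = -2·3^j + 5 for some j ≥ 0.
Then L_{j+1} = 3L_j − 10 = 3·(-2·3^j + 5) − 10 = -6·3^j + 15 − 10 = -2·3^{j+1} + 5.
Hence L_n = -2·3^n + 5 for every n ≥ 0, by induction.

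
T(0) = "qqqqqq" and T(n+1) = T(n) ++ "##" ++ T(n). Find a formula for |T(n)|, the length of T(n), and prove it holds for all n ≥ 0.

Claim: |T(n)| = 2^{n+3} − 2.

Base case: |T(0)| = 6, and 2^{0+3} − 2 = 6.
Assume |T(m)| = 2^{m+3} − 2.
Then |T(m+1)| = |T(m)| + 2 + |T(m)| = 2|T(m)| + 2 = 2(2^{m+3} − 2) + 2 = 2^{m+1+3} − 4 + 2 = 2^{m+1+3} − 2.
By induction, |T(n)| = 2^{n+3} − 2 for all n ≥ 0.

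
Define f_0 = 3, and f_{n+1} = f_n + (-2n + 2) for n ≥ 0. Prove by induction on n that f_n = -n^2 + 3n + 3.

Base case: f_0 = 3, and -0^2 + 3·0 + 3 = 3.
Assume f_m = -m^2 + 3m + 3.
Then f_{m+1} = f_m + (-2m + 2) = (-m^2 + 3m + 3) + (-2m + 2) = -m^2 + m + 5,
and -(m+1)^2 + 3·(m+1) + 3 = -m^2 + m + 5.
Hence f_n = -n^2 + 3n + 3 for every n ≥ 0, by induction.

f_n = -n^2 + 3n + 3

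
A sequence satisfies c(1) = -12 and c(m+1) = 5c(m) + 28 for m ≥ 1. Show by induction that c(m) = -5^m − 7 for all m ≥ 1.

Base case: c(1) = -12, and -5^1 − 7 = -5 − 7 = -12.
Assume c(k) = -5^k − 7 for some k ≥ 1.
Then c(k+1) = 5c(k) + 28 = 5·(-5^k − 7) + 28 = -5^{k+1} − 35 + 28 = -5^{k+1} − 7.
By induction, c(m) = -5^m − 7 for all m ≥ 1.

c(m) = -5^m − 7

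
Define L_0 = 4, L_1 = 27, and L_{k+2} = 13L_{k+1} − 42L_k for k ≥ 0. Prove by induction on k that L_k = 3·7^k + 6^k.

Base cases: L_0 = 4 and 3·7^0 + 6^0 = 4; L_1 = 27 and 3·7^1 + 6^1 = 27.
Assume L_i = 3·7^i + 6^i for all 0 ≤ i ≤ j, where j ≥ 1.
Then L_{j+1} = 13L_j − 42L_{j−1} = 13·(3·7^j + 6^j) − 42·(3·7^{j−1} + 6^{j−1}) = 3·(13·7 − 42)7^{j−1} + (13·6 − 42)6^{j−1} = 147·7^{j−1} + 36·6^{j−1} = 3·7^{j+1} + 6^{j+1}.
By strong induction, L_k = 3·7^k + 6^k for all k ≥ 0.

L_k = 3·7^k + 6^k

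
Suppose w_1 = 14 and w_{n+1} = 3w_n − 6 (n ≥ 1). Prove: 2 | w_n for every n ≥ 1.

Base case: w_1 = 14 = 2·7, so 2 | w_1.
Assume 2 | w_k, so w_k = 2t for some integer t.
Then w_{k+1} = 3w_k − 6 = 3·(2t) − 6 = 2(3t − 3), so 2 | w_{k+1}.
Hence 2 | w_n for every n ≥ 1, by induction.

2 | w_n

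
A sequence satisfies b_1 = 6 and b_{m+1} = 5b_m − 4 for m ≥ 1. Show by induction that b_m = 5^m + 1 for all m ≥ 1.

Base case: b_1 = 6, and 5^1 + 1 = 5 + 1 = 6.
Assume b_j = 5^j + 1 for some j ≥ 1.
Then b_{j+1} = 5b_j − 4 = 5·(5^j + 1) − 4 = 5^{j+1} + 5 − 4 = 5^{j+1} + 1.
Hence b_m = 5^m + 1 for every m ≥ 1, by induction.

b_m = 5^m + 1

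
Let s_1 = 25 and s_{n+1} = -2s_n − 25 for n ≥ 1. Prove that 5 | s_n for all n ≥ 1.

Base case: s_1 = 25 = 5·5, so 5 | s_1.
Assume 5 | s_r, so s_r = 5t for some integer t.
Then s_{r+1} = -2s_r − 25 = -2·(5t) − 25 = 5(-2t − 5), so 5 | s_{r+1}.
By induction, 5 | s_n for all n ≥ 1.

5 | s_n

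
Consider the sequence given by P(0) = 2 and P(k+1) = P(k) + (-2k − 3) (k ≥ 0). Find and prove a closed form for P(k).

Claim: P(k) = -k^2 − 2k + 2.

Base case: P(0) = 2, and -0^2 − 2·0 + 2 = 2.
Assume P(j) = -j^2 − 2j + 2.
Then P(j+1) = P(j) + (-2j − 3) = (-j^2 − 2j + 2) + (-2j − 3) = -j^2 − 4j − 1,
and -(j+1)^2 − 2·(j+1) + 2 = -j^2 − 4j − 1.
This completes the inductive step, so P(k) = -k^2 − 2k + 2 for all k ≥ 0.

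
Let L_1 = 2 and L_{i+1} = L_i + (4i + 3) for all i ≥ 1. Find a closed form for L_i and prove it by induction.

Claim: L_i = 2i^2 + i − 1.

Base case: L_1 = 2, and 2·1^2 + 1 − 1 = 2.
Assume L_j = 2j^2 + j − 1.
Then L_{j+1} = L_j + (4j + 3) = (2j^2 + j − 1) + (4j + 3) = 2j^2 + 5j + 2,
and 2·(j+1)^2 + (j+1) − 1 = 2j^2 + 5j + 2.
Hence L_i = 2i^2 + i − 1 for every i ≥ 1, by induction.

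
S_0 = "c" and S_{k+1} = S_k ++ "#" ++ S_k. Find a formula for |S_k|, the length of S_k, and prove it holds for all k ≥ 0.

Claim: |S_k| = 2^{k+1} − 1.

Base case: |S_0| = 1, and 2^{0+1} − 1 = 1.
Assume |S_j| = 2^{j+1} − 1.
Then |S_{j+1}| = |S_j| + 1 + |S_j| = 2|S_j| + 1 = 2(2^{j+1} − 1) + 1 = 2^{j+2} − 2 + 1 = 2^{j+2} − 1.
Hence |S_k| = 2^{k+1} − 1 for every k ≥ 0, by induction.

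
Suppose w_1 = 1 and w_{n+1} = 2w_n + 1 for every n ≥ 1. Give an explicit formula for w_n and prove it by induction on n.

Claim: w_n = 2^n − 1.

Base case: w_1 = 1, and 2^1 − 1 = 2 − 1 = 1.
Assume w_j = 2^j − 1 for some j ≥ 1.
Then w_{j+1} = 2w_j + 1 = 2·(2^j − 1) + 1 = 2^{j+1} − 2 + 1 = 2^{j+1} − 1.
Hence w_n = 2^n − 1 for every n ≥ 1, by induction.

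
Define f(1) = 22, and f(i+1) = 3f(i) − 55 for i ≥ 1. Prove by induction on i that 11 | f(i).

Base case: f(1) = 22 = 11·2, so 11 | f(1).
Assume 11 | f(k), so f(k) = 11t for some integer t.
Then f(k+1) = 3f(k) − 55 = 3·(11t) − 55 = 11(3t − 5), so 11 | f(k+1).
This completes the inductive step, so 11 | f(i) for all i ≥ 1.

11 | f(i)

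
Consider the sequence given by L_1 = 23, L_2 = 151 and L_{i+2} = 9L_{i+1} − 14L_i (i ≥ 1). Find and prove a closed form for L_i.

Claim: L_i = 3·7^i + 2^i.

Base cases: L_1 = 23 and 3·7^1 + 2^1 = 23; L_2 = 151 and 3·7^2 + 2^2 = 151.
Assume L_j = 3·7^j + 2^j for all 1 ≤ j ≤ r, where r ≥ 2.
Then L_{r+1} = 9L_r − 14L_{r−1} = 9·(3·7^r + 2^r) − 14·(3·7^{r−1} + 2^{r−1}) = 3·(9·7 − 14)7^{r−1} + (9·2 − 14)2^{r−1} = 147·7^{r−1} + 4·2^{r−1} = 3·7^{r+1} + 2^{r+1}.
So the formula holds for r+1, and by strong induction L_i = 3·7^i + 2^i for all i ≥ 1.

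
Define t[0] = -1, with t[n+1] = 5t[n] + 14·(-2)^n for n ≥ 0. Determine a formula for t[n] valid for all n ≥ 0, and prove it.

Claim: t[n] = 5^n − 2·(-2)^n.

Base case: t[0] = -1, and 5^0 − 2·(-2)^0 = 1 − 2 = -1.
Assume t[k] = 5^k − 2·(-2)^k for some k ≥ 0.
Then t[k+1] = 5t[k] + 14·(-2)^k = 5·(5^k − 2·(-2)^k) + 14·(-2)^k = 5^{k+1} − 10·(-2)^k + 14·(-2)^k = 5^{k+1} + 4·(-2)^k = 5^{k+1} − 2·(-2)^{k+1}.
Hence t[n] = 5^n − 2·(-2)^n for every n ≥ 0, by induction.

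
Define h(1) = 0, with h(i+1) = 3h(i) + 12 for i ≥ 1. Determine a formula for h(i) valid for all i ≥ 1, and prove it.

Claim: h(i) = 2·3^i − 6.

Base case: h(1) = 0, and 2·3^1 − 6 = 6 − 6 = 0.
Assume h(k) = 2·3^k − 6 for some k ≥ 1.
Then h(k+1) = 3h(k) + 12 = 3·(2·3^k − 6) + 12 = 6·3^k − 18 + 12 = 2·3^{k+1} − 6.
This completes the inductive step, so h(i) = 2·3^i − 6 for all i ≥ 1.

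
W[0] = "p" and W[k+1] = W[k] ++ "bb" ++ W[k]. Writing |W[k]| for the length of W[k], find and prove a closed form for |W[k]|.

Claim: |W[k]| = 3·2^k − 2.

Base case: |W[0]| = 1, and 3·2^0 − 2 = 1.
Assume |W[m]| = 3·2^m − 2.
Then |W[m+1]| = |W[m]| + 2 + |W[m]| = 2|W[m]| + 2 = 2(3·2^m − 2) + 2 = 3·2^{m+1} − 4 + 2 = 3·2^{m+1} − 2.
This completes the inductive step, so |W[k]| = 3·2^k − 2 for all k ≥ 0.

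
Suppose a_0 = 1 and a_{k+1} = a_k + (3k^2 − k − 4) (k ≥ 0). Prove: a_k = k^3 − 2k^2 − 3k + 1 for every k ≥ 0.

Base case: a_0 = 1, and 0^3 − 2·0^2 − 3·0 + 1 = 1.
Assume a_r = r^3 − 2r^2 − 3r + 1.
Then a_{r+1} = a_r + (3r^2 − r − 4) = (r^3 − 2r^2 − 3r + 1) + (3r^2 − r − 4) = r^3 + r^2 − 4r − 3,
and (r+1)^3 − 2·(r+1)^2 − 3·(r+1) + 1 = r^3 + r^2 − 4r − 3.
By induction, a_k = k^3 − 2k^2 − 3k + 1 for all k ≥ 0.

a_k = k^3 − 2k^2 − 3k + 1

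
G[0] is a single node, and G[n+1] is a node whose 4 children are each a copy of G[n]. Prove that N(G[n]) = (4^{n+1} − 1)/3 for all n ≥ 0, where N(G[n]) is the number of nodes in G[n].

Base case: N(G[0]) = 1, and (4^{0+1} − 1)/3 = 1.
Assume N(G[m]) = (4^{m+1} − 1)/3.
Then N(G[m+1]) = 1 + 4N(G[m]) = 1 + 4·(4^{m+1} − 1)/3 = 1 + (4^{m+2} − 4)/3 = (3 + 4^{m+2} − 4)/3 = (4^{m+2} − 1)/3.
Hence N(G[n]) = (4^{n+1} − 1)/3 for every n ≥ 0, by induction.

N(G[n]) = (4^{n+1} − 1)/3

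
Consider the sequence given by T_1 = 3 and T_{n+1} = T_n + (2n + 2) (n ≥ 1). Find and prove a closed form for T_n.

Claim: T_n = n^2 + n + 1.

Base case: T_1 = 3, and 1^2 + 1 + 1 = 3.
Assume T_k = k^2 + k + 1.
Then T_{k+1} = T_k + (2k + 2) = (k^2 + k + 1) + (2k + 2) = k^2 + 3k + 3,
and (k+1)^2 + (k+1) + 1 = k^2 + 3k + 3.
This completes the inductive step, so T_n = n^2 + n + 1 for all n ≥ 1.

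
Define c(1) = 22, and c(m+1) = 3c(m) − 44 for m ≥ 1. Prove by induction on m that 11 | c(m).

Base case: c(1) = 22 = 11·2, so 11 | c(1).
Assume 11 | c(j), so c(j) = 11t for some integer t.
Then c(j+1) = 3c(j) − 44 = 3·(11t) − 44 = 11(3t − 4), so 11 | c(j+1).
By induction, 11 | c(m) for all m ≥ 1.

11 | c(m)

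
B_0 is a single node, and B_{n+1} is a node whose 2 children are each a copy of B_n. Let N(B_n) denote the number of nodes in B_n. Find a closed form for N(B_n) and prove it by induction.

Claim: N(B_n) = 2^{n+1} − 1.

Base case: N(B_0) = 1, and 2^{0+1} − 1 = 1.
Assume N(B_r) = 2^{r+1} − 1.
Then N(B_{r+1}) = 1 + 2N(B_r) = 1 + 2(2^{r+1} − 1) = 2^{r+2} − 2 + 1 = 2^{r+2} − 1.
By induction, N(B_n) = 2^{n+1} − 1 for all n ≥ 0.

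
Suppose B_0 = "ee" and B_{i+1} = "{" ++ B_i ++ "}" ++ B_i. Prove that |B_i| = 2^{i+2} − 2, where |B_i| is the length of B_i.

Base case: |B_0| = 2, and 2^{0+2} − 2 = 2.
Assume |B_m| = 2^{m+2} − 2.
Then |B_{m+1}| = 1 + |B_m| + 1 + |B_m| = 2|B_m| + 2 = 2(2^{m+2} − 2) + 2 = 2^{m+3} − 4 + 2 = 2^{m+3} − 2.
So the formula holds for m+1, and by induction |B_i| = 2^{i+2} − 2 for all i ≥ 0.

|B_i| = 2^{i+2} − 2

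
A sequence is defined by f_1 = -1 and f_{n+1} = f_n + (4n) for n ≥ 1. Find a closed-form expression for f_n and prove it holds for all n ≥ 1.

Claim: f_n = 2n^2 − 2n − 1.

Base case: f_1 = -1, and 2·1^2 − 2·1 − 1 = -1.
Assume f_r = 2r^2 − 2r − 1.
Then f_{r+1} = f_r + (4r) = (2r^2 − 2r − 1) + (4r) = 2r^2 + 2r − 1,
and 2·(r+1)^2 − 2·(r+1) − 1 = 2r^2 + 2r − 1.
By induction, f_n = 2n^2 − 2n − 1 for all n ≥ 1.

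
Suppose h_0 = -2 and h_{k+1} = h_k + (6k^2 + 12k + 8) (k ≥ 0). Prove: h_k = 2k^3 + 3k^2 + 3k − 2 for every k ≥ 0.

Base case: h_0 = -2, and 2·0^3 + 3·0^2 + 3·0 − 2 = -2.
Assume h_j = 2j^3 + 3j^2 + 3j − 2.
Then h_{j+1} = h_j + (6j^2 + 12j + 8) = (2j^3 + 3j^2 + 3j − 2) + (6j^2 + 12j + 8) = 2j^3 + 9j^2 + 15j + 6,
and 2·(j+1)^3 + 3·(j+1)^2 + 3·(j+1) − 2 = 2j^3 + 9j^2 + 15j + 6.
By induction, h_k = 2k^3 + 3k^2 + 3k − 2 for all k ≥ 0.

h_k = 2k^3 + 3k^2 + 3k − 2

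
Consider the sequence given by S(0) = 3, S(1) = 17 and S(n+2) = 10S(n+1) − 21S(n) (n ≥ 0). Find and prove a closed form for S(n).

Claim: S(n) = 3^n + 2·7^n.

Base cases: S(0) = 3 and 3^0 + 2·7^0 = 3; S(1) = 17 and 3^1 + 2·7^1 = 17.
Assume S(j) = 3^j + 2·7^j for all 0 ≤ j ≤ m, where m ≥ 1.
Then S(m+1) = 10S(m) − 21S(m−1) = 10·(3^m + 2·7^m) − 21·(3^{m−1} + 2·7^{m−1}) = (10·3 − 21)3^{m−1} + 2·(10·7 − 21)7^{m−1} = 9·3^{m−1} + 98·7^{m−1} = 3^{m+1} + 2·7^{m+1}.
Hence S(n) = 3^n + 2·7^n for every n ≥ 0, by strong induction.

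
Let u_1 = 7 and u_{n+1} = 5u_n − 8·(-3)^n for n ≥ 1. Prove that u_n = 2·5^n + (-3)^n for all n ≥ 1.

Base case: u_1 = 7, and 2·5^1 + (-3)^1 = 10 − 3 = 7.
Assume u_r = 2·5^r + (-3)^r for some r ≥ 1.
Then u_{r+1} = 5u_r − 8·(-3)^r = 5·(2·5^r + (-3)^r) − 8·(-3)^r = 2·5^{r+1} + 5·(-3)^r − 8·(-3)^r = 2·5^{r+1} − 3·(-3)^r = 2·5^{r+1} + (-3)^{r+1}.
This completes the inductive step, so u_n = 2·5^n + (-3)^n for all n ≥ 1.

u_n = 2·5^n + (-3)^n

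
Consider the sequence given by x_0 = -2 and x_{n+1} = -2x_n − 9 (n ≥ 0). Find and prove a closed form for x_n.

Claim: x_n = (-2)^n − 3.

Base case: x_0 = -2, and (-2)^0 − 3 = 1 − 3 = -2.
Assume x_m = (-2)^m − 3 for some m ≥ 0.
Then x_{m+1} = -2x_m − 9 = -2·((-2)^m − 3) − 9 = -2·(-2)^m + 6 − 9 = (-2)^{m+1} − 3.
Hence x_n = (-2)^n − 3 for every n ≥ 0, by induction.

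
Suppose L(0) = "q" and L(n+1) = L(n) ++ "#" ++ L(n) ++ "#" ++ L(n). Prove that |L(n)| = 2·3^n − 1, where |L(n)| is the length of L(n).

Base case: |L(0)| = 1, and 2·3^0 − 1 = 1.
Assume |L(k)| = 2·3^k − 1.
Then |L(k+1)| = 3|L(k)| + 2 = 3(2·3^k − 1) + 2 = 2·3^{k+1} − 3 + 2 = 2·3^{k+1} − 1.
Hence |L(n)| = 2·3^n − 1 for every n ≥ 0, by induction.

|L(n)| = 2·3^n − 1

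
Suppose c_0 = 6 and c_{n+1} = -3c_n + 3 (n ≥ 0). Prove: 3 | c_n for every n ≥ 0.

Base case: c_0 = 6 = 3·2, so 3 | c_0.
Assume 3 | c_r, so c_r = 3t for some integer t.
Then c_{r+1} = -3c_r + 3 = -3·(3t) + 3 = 3(-3t + 1), so 3 | c_{r+1}.
So the property holds for r+1, and by induction 3 | c_n for all n ≥ 0.

3 | c_n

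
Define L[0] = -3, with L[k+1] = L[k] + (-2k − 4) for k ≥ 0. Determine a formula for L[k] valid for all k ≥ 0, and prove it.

Claim: L[k] = -k^2 − 3k − 3.

Base case: L[0] = -3, and -0^2 − 3·0 − 3 = -3.
Assume L[m] = -m^2 − 3m − 3.
Then L[m+1] = L[m] + (-2m − 4) = (-m^2 − 3m − 3) + (-2m − 4) = -m^2 − 5m − 7,
and -(m+1)^2 − 3·(m+1) − 3 = -m^2 − 5m − 7.
By induction, L[k] = -k^2 − 3k − 3 for all k ≥ 0.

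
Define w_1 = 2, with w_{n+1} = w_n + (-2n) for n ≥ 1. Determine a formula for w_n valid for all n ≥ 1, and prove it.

Claim: w_n = -n^2 + n + 2.

Base case: w_1 = 2, and -1^2 + 1 + 2 = 2.
Assume w_r = -r^2 + r + 2.
Then w_{r+1} = w_r + (-2r) = (-r^2 + r + 2) + (-2r) = -r^2 − r + 2,
and -(r+1)^2 + (r+1) + 2 = -r^2 − r + 2.
Hence w_n = -n^2 + n + 2 for every n ≥ 1, by induction.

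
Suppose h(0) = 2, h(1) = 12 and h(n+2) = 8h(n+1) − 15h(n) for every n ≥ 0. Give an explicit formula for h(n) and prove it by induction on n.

Claim: h(n) = 3·5^n − 3^n.

Base cases: h(0) = 2 and 3·5^0 − 3^0 = 2; h(1) = 12 and 3·5^1 − 3^1 = 12.
Assume h(i) = 3·5^i − 3^i for all 0 ≤ i ≤ j, where j ≥ 1.
Then h(j+1) = 8h(j) − 15h(j−1) = 8·(3·5^j − 3^j) − 15·(3·5^{j−1} − 3^{j−1}) = 3·(8·5 − 15)5^{j−1} − (8·3 − 15)3^{j−1} = 75·5^{j−1} − 9·3^{j−1} = 3·5^{j+1} − 3^{j+1}.
This completes the inductive step, so h(n) = 3·5^n − 3^n for all n ≥ 0.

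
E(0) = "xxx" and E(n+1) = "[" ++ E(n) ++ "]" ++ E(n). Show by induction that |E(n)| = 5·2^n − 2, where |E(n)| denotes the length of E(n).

Base case: |E(0)| = 3, and 5·2^0 − 2 = 3.
Assume |E(j)| = 5·2^j − 2.
Then |E(j+1)| = 1 + |E(j)| + 1 + |E(j)| = 2|E(j)| + 2 = 2(5·2^j − 2) + 2 = 5·2^{j+1} − 4 + 2 = 5·2^{j+1} − 2.
By induction, |E(n)| = 5·2^n − 2 for all n ≥ 0.

|E(n)| = 5·2^n − 2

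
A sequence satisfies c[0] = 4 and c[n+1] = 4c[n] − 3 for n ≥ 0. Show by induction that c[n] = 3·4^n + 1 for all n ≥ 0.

Base case: c[0] = 4, and 3·4^0 + 1 = 3 + 1 = 4.
Assume c[j] = 3·4^j + 1 for some j ≥ 0.
Then c[j+1] = 4c[j] − 3 = 4·(3·4^j + 1) − 3 = 12·4^j + 4 − 3 = 3·4^{j+1} + 1.
Hence c[n] = 3·4^n + 1 for every n ≥ 0, by induction.

c[n] = 3·4^n + 1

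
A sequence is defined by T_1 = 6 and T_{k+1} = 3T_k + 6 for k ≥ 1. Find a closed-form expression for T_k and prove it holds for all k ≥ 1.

Claim: T_k = 3^{k+1} − 3.

Base case: T_1 = 6, and 3^{1+1} − 3 = 9 − 3 = 6.
Assume T_r = 3^{r+1} − 3 for some r ≥ 1.
Then T_{r+1} = 3T_r + 6 = 3·(3^{r+1} − 3) + 6 = 3^{r+2} − 9 + 6 = 3^{r+2} − 3.
So the formula holds for r+1, and by induction T_k = 3^{k+1} − 3 for all k ≥ 1.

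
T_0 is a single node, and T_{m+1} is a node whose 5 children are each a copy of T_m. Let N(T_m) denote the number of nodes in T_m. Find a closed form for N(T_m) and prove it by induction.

Claim: N(T_m) = (5^{m+1} − 1)/4.

Base case: N(T_0) = 1, and (5^{0+1} − 1)/4 = 1.
Assume N(T_j) = (5^{j+1} − 1)/4.
Then N(T_{j+1}) = 1 + 5N(T_j) = 1 + 5·(5^{j+1} − 1)/4 = 1 + (5^{j+2} − 5)/4 = (4 + 5^{j+2} − 5)/4 = (5^{j+2} − 1)/4.
By induction, N(T_m) = (5^{m+1} − 1)/4 for all m ≥ 0.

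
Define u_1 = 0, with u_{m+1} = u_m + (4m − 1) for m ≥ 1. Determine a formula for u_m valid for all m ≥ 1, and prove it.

Claim: u_m = 2m^2 − 3m + 1.

Base case: u_1 = 0, and 2·1^2 − 3·1 + 1 = 0.
Assume u_r = 2r^2 − 3r + 1.
Then u_{r+1} = u_r + (4r − 1) = (2r^2 − 3r + 1) + (4r − 1) = 2r^2 + r,
and 2·(r+1)^2 − 3·(r+1) + 1 = 2r^2 + r.
Hence u_m = 2m^2 − 3m + 1 for every m ≥ 1, by induction.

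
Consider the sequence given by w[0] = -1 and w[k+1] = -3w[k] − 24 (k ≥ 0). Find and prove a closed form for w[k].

Claim: w[k] = 5·(-3)^k − 6.

Base case: w[0] = -1, and 5·(-3)^0 − 6 = 5 − 6 = -1.
Assume w[r] = 5·(-3)^r − 6 for some r ≥ 0.
Then w[r+1] = -3w[r] − 24 = -3·(5·(-3)^r − 6) − 24 = -15·(-3)^r + 18 − 24 = 5·(-3)^{r+1} − 6.
Hence w[k] = 5·(-3)^k − 6 for every k ≥ 0, by induction.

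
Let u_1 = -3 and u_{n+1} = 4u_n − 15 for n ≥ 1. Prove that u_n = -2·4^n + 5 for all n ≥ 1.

Base case: u_1 = -3, and -2·4^1 + 5 = -8 + 5 = -3.
Assume u_j = -2·4^j + 5 for some j ≥ 1.
Then u_{j+1} = 4u_j − 15 = 4·(-2·4^j + 5) − 15 = -8·4^j + 20 − 15 = -2·4^{j+1} + 5.
This completes the inductive step, so u_n = -2·4^n + 5 for all n ≥ 1.

u_n = -2·4^n + 5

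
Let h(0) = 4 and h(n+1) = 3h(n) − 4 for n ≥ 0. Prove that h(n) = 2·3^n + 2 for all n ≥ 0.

Base case: h(0) = 4, and 2·3^0 + 2 = 2 + 2 = 4.
Assume h(m) = 2·3^m + 2 for some m ≥ 0.
Then h(m+1) = 3h(m) − 4 = 3·(2·3^m + 2) − 4 = 6·3^m + 6 − 4 = 2·3^{m+1} + 2.
Hence h(n) = 2·3^n + 2 for every n ≥ 0, by induction.

h(n) = 2·3^n + 2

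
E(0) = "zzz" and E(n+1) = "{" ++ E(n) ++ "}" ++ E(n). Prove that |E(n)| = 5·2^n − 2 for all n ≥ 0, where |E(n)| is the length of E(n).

Base case: |E(0)| = 3, and 5·2^0 − 2 = 3.
Assume |E(m)| = 5·2^m − 2.
Then |E(m+1)| = 1 + |E(m)| + 1 + |E(m)| = 2|E(m)| + 2 = 2(5·2^m − 2) + 2 = 5·2^{m+1} − 4 + 2 = 5·2^{m+1} − 2.
By induction, |E(n)| = 5·2^n − 2 for all n ≥ 0.

|E(n)| = 5·2^n − 2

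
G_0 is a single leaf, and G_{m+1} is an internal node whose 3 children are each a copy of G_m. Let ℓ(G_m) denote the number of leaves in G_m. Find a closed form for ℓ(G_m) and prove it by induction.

Claim: ℓ(G_m) = 3^m.

Base case: ℓ(G_0) = 1, and 3^0 = 1.
Assume ℓ(G_r) = 3^r.
Then ℓ(G_{r+1}) = 3·ℓ(G_r) = 3·3^r = 3^{r+1}.
This completes the inductive step, so ℓ(G_m) = 3^m for all m ≥ 0.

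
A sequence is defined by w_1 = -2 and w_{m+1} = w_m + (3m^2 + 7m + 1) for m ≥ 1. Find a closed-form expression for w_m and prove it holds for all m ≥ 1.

Claim: w_m = m^3 + 2m^2 − 2m − 3.

Base case: w_1 = -2, and 1^3 + 2·1^2 − 2·1 − 3 = -2.
Assume w_r = r^3 + 2r^2 − 2r − 3.
Then w_{r+1} = w_r + (3r^2 + 7r + 1) = (r^3 + 2r^2 − 2r − 3) + (3r^2 + 7r + 1) = r^3 + 5r^2 + 5r − 2,
and (r+1)^3 + 2·(r+1)^2 − 2·(r+1) − 3 = r^3 + 5r^2 + 5r − 2.
By induction, w_m = m^3 + 2m^2 − 2m − 3 for all m ≥ 1.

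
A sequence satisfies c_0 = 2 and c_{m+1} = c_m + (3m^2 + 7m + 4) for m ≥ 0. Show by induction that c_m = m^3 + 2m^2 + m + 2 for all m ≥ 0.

Base case: c_0 = 2, and 0^3 + 2·0^2 + 0 + 2 = 2.
Assume c_r = r^3 + 2r^2 + r + 2.
Then c_{r+1} = c_r + (3r^2 + 7r + 4) = (r^3 + 2r^2 + r + 2) + (3r^2 + 7r + 4) = r^3 + 5r^2 + 8r + 6,
and (r+1)^3 + 2·(r+1)^2 + (r+1) + 2 = r^3 + 5r^2 + 8r + 6.
This completes the inductive step, so c_m = m^3 + 2m^2 + m + 2 for all m ≥ 0.

c_m = m^3 + 2m^2 + m + 2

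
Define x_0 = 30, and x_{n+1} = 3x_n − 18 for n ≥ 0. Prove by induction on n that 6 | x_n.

Base case: x_0 = 30 = 6·5, so 6 | x_0.
Assume 6 | x_r, so x_r = 6t for some integer t.
Then x_{r+1} = 3x_r − 18 = 3·(6t) − 18 = 6(3t − 3), so 6 | x_{r+1}.
So the property holds for r+1, and by induction 6 | x_n for all n ≥ 0.

6 | x_n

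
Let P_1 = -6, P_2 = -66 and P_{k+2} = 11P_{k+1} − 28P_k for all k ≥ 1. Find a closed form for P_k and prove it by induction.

Claim: P_k = 2·4^k − 2·7^k.

Base cases: P_1 = -6 and 2·4^1 − 2·7^1 = -6; P_2 = -66 and 2·4^2 − 2·7^2 = -66.
Assume P_j = 2·4^j − 2·7^j for all 1 ≤ j ≤ m, where m ≥ 2.
Then P_{m+1} = 11P_m − 28P_{m−1} = 11·(2·4^m − 2·7^m) − 28·(2·4^{m−1} − 2·7^{m−1}) = 2·(11·4 − 28)4^{m−1} − 2·(11·7 − 28)7^{m−1} = 32·4^{m−1} − 98·7^{m−1} = 2·4^{m+1} − 2·7^{m+1}.
By strong induction, P_k = 2·4^k − 2·7^k for all k ≥ 1.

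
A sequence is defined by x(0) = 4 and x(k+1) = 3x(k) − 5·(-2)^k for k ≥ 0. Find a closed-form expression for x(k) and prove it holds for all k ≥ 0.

Claim: x(k) = 3·3^k + (-2)^k.

Base case: x(0) = 4, and 3·3^0 + (-2)^0 = 3 + 1 = 4.
Assume x(j) = 3·3^j + (-2)^j for some j ≥ 0.
Then x(j+1) = 3x(j) − 5·(-2)^j = 3·(3·3^j + (-2)^j) − 5·(-2)^j = 3·3^{j+1} + 3·(-2)^j − 5·(-2)^j = 3·3^{j+1} − 2·(-2)^j = 3·3^{j+1} + (-2)^{j+1}.
This completes the inductive step, so x(k) = 3·3^k + (-2)^k for all k ≥ 0.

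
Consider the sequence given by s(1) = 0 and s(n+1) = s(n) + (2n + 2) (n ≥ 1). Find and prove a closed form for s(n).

Claim: s(n) = n^2 + n − 2.

Base case: s(1) = 0, and 1^2 + 1 − 2 = 0.
Assume s(j) = j^2 + j − 2.
Then s(j+1) = s(j) + (2j + 2) = (j^2 + j − 2) + (2j + 2) = j^2 + 3j,
and (j+1)^2 + (j+1) − 2 = j^2 + 3j.
This completes the inductive step, so s(n) = n^2 + n − 2 for all n ≥ 1.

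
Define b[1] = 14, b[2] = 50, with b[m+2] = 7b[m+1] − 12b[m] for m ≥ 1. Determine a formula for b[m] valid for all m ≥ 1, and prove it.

Claim: b[m] = 2·3^m + 2·4^m.

Base cases: b[1] = 14 and 2·3^1 + 2·4^1 = 14; b[2] = 50 and 2·3^2 + 2·4^2 = 50.
Assume b[j] = 2·3^j + 2·4^j for all 1 ≤ j ≤ r, where r ≥ 2.
Then b[r+1] = 7b[r] − 12b[r−1] = 7·(2·3^r + 2·4^r) − 12·(2·3^{r−1} + 2·4^{r−1}) = 2·(7·3 − 12)3^{r−1} + 2·(7·4 − 12)4^{r−1} = 18·3^{r−1} + 32·4^{r−1} = 2·3^{r+1} + 2·4^{r+1}.
So the formula holds for r+1, and by strong induction b[m] = 2·3^m + 2·4^m for all m ≥ 1.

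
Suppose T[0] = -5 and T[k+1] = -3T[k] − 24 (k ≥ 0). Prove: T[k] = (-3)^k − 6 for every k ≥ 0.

Base case: T[0] = -5, and (-3)^0 − 6 = 1 − 6 = -5.
Assume T[r] = (-3)^r − 6 for some r ≥ 0.
Then T[r+1] = -3T[r] − 24 = -3·((-3)^r − 6) − 24 = -3·(-3)^r + 18 − 24 = (-3)^{r+1} − 6.
Hence T[k] = (-3)^k − 6 for every k ≥ 0, by induction.

T[k] = (-3)^k − 6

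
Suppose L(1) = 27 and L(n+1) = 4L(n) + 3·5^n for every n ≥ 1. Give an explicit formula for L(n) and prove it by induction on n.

Claim: L(n) = 3·4^n + 3·5^n.

Base case: L(1) = 27, and 3·4^1 + 3·5^1 = 12 + 15 = 27.
Assume L(r) = 3·4^r + 3·5^r for some r ≥ 1.
Then L(r+1) = 4L(r) + 3·5^r = 4·(3·4^r + 3·5^r) + 3·5^r = 3·4^{r+1} + 12·5^r + 3·5^r = 3·4^{r+1} + 15·5^r = 3·4^{r+1} + 3·5^{r+1}.
Hence L(n) = 3·4^n + 3·5^n for every n ≥ 1, by induction.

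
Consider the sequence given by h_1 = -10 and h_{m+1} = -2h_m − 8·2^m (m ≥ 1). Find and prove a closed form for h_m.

Claim: h_m = 3·(-2)^m − 2·2^m.

Base case: h_1 = -10, and 3·(-2)^1 − 2·2^1 = -6 − 4 = -10.
Assume h_k = 3·(-2)^k − 2·2^k for some k ≥ 1.
Then h_{k+1} = -2h_k − 8·2^k = -2·(3·(-2)^k − 2·2^k) − 8·2^k = 3·(-2)^{k+1} + 4·2^k − 8·2^k = 3·(-2)^{k+1} − 4·2^k = 3·(-2)^{k+1} − 2·2^{k+1}.
This completes the inductive step, so h_m = 3·(-2)^m − 2·2^m for all m ≥ 1.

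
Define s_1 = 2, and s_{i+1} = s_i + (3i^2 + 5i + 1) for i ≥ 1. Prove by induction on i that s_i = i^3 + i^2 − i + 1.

Base case: s_1 = 2, and 1^3 + 1^2 − 1 + 1 = 2.
Assume s_j = j^3 + j^2 − j + 1.
Then s_{j+1} = s_j + (3j^2 + 5j + 1) = (j^3 + j^2 − j + 1) + (3j^2 + 5j + 1) = j^3 + 4j^2 + 4j + 2,
and (j+1)^3 + (j+1)^2 − (j+1) + 1 = j^3 + 4j^2 + 4j + 2.
By induction, s_i = i^3 + i^2 − i + 1 for all i ≥ 1.

s_i = i^3 + i^2 − i + 1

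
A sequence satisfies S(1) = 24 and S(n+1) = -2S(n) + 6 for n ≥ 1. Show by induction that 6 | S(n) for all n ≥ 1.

Base case: S(1) = 24 = 6·4, so 6 | S(1).
Assume 6 | S(k), so S(k) = 6t for some integer t.
Then S(k+1) = -2S(k) + 6 = -2·(6t) + 6 = 6(-2t + 1), so 6 | S(k+1).
By induction, 6 | S(n) for all n ≥ 1.

6 | S(n)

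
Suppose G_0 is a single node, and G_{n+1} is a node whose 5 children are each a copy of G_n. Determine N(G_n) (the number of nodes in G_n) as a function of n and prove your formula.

Claim: N(G_n) = (5^{n+1} − 1)/4.

Base case: N(G_0) = 1, and (5^{0+1} − 1)/4 = 1.
Assume N(G_r) = (5^{r+1} − 1)/4.
Then N(G_{r+1}) = 1 + 5N(G_r) = 1 + 5·(5^{r+1} − 1)/4 = 1 + (5^{r+2} − 5)/4 = (4 + 5^{r+2} − 5)/4 = (5^{r+2} − 1)/4.
So the formula holds for r+1, and by induction N(G_n) = (5^{n+1} − 1)/4 for all n ≥ 0.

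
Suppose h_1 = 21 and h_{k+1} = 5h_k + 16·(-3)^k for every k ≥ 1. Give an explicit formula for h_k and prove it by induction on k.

Claim: h_k = 3·5^k − 2·(-3)^k.

Base case: h_1 = 21, and 3·5^1 − 2·(-3)^1 = 15 + 6 = 21.
Assume h_j = 3·5^j − 2·(-3)^j for some j ≥ 1.
Then h_{j+1} = 5h_j + 16·(-3)^j = 5·(3·5^j − 2·(-3)^j) + 16·(-3)^j = 3·5^{j+1} − 10·(-3)^j + 16·(-3)^j = 3·5^{j+1} + 6·(-3)^j = 3·5^{j+1} − 2·(-3)^{j+1}.
So the formula holds for j+1, and by induction h_k = 3·5^k − 2·(-3)^k for all k ≥ 1.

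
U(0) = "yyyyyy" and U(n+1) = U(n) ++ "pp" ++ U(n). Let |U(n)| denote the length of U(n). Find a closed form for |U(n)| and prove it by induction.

Claim: |U(n)| = 2^{n+3} − 2.

Base case: |U(0)| = 6, and 2^{0+3} − 2 = 6.
Assume |U(j)| = 2^{j+3} − 2.
Then |U(j+1)| = |U(j)| + 2 + |U(j)| = 2|U(j)| + 2 = 2(2^{j+3} − 2) + 2 = 2^{j+1+3} − 4 + 2 = 2^{j+1+3} − 2.
By induction, |U(n)| = 2^{n+3} − 2 for all n ≥ 0.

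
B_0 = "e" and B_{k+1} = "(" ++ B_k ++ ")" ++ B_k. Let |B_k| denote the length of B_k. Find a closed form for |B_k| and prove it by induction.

Claim: |B_k| = 3·2^k − 2.

Base case: |B_0| = 1, and 3·2^0 − 2 = 1.
Assume |B_r| = 3·2^r − 2.
Then |B_{r+1}| = 1 + |B_r| + 1 + |B_r| = 2|B_r| + 2 = 2(3·2^r − 2) + 2 = 3·2^{r+1} − 4 + 2 = 3·2^{r+1} − 2.
By induction, |B_k| = 3·2^k − 2 for all k ≥ 0.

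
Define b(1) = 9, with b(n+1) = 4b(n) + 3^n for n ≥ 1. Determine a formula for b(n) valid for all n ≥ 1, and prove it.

Claim: b(n) = 3·4^n − 3^n.

Base case: b(1) = 9, and 3·4^1 − 3^1 = 12 − 3 = 9.
Assume b(j) = 3·4^j − 3^j for some j ≥ 1.
Then b(j+1) = 4b(j) + 3^j = 4·(3·4^j − 3^j) + 3^j = 3·4^{j+1} − 4·3^j + 3^j = 3·4^{j+1} − 3·3^j = 3·4^{j+1} − 3^{j+1}.
So the formula holds for j+1, and by induction b(n) = 3·4^n − 3^n for all n ≥ 1.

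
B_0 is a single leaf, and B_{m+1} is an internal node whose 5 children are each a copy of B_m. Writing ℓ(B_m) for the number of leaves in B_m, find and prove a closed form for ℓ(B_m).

Claim: ℓ(B_m) = 5^m.

Base case: ℓ(B_0) = 1, and 5^0 = 1.
Assume ℓ(B_j) = 5^j.
Then ℓ(B_{j+1}) = 5·ℓ(B_j) = 5·5^j = 5^{j+1}.
This completes the inductive step, so ℓ(B_m) = 5^m for all m ≥ 0.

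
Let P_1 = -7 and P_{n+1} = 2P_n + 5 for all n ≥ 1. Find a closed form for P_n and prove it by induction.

Claim: P_n = -2^n − 5.

Base case: P_1 = -7, and -2^1 − 5 = -2 − 5 = -7.
Assume P_j = -2^j − 5 for some j ≥ 1.
Then P_{j+1} = 2P_j + 5 = 2·(-2^j − 5) + 5 = -2^{j+1} − 10 + 5 = -2^{j+1} − 5.
Hence P_n = -2^n − 5 for every n ≥ 1, by induction.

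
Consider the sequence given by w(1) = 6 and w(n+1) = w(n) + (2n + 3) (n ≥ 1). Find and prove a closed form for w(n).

Claim: w(n) = n^2 + 2n + 3.

Base case: w(1) = 6, and 1^2 + 2·1 + 3 = 6.
Assume w(k) = k^2 + 2k + 3.
Then w(k+1) = w(k) + (2k + 3) = (k^2 + 2k + 3) + (2k + 3) = k^2 + 4k + 6,
and (k+1)^2 + 2·(k+1) + 3 = k^2 + 4k + 6.
Hence w(n) = n^2 + 2n + 3 for every n ≥ 1, by induction.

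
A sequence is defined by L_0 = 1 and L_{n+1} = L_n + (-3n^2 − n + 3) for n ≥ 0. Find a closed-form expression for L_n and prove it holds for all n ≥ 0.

Claim: L_n = -n^3 + n^2 + 3n + 1.

Base case: L_0 = 1, and -0^3 + 0^2 + 3·0 + 1 = 1.
Assume L_m = -m^3 + m^2 + 3m + 1.
Then L_{m+1} = L_m + (-3m^2 − m + 3) = (-m^3 + m^2 + 3m + 1) + (-3m^2 − m + 3) = -m^3 − 2m^2 + 2m + 4,
and -(m+1)^3 + (m+1)^2 + 3·(m+1) + 1 = -m^3 − 2m^2 + 2m + 4.
By induction, L_n = -n^3 + n^2 + 3n + 1 for all n ≥ 0.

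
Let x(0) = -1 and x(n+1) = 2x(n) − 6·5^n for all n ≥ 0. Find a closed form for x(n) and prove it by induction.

Claim: x(n) = 2^n − 2·5^n.

Base case: x(0) = -1, and 2^0 − 2·5^0 = 1 − 2 = -1.
Assume x(r) = 2^r − 2·5^r for some r ≥ 0.
Then x(r+1) = 2x(r) − 6·5^r = 2·(2^r − 2·5^r) − 6·5^r = 2^{r+1} − 4·5^r − 6·5^r = 2^{r+1} − 10·5^r = 2^{r+1} − 2·5^{r+1}.
This completes the inductive step, so x(n) = 2^n − 2·5^n for all n ≥ 0.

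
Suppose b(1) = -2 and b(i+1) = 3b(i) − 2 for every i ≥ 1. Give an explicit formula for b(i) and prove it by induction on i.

Claim: b(i) = -3^i + 1.

Base case: b(1) = -2, and -3^1 + 1 = -3 + 1 = -2.
Assume b(k) = -3^k + 1 for some k ≥ 1.
Then b(k+1) = 3b(k) − 2 = 3·(-3^k + 1) − 2 = -3^{k+1} + 3 − 2 = -3^{k+1} + 1.
By induction, b(i) = -3^i + 1 for all i ≥ 1.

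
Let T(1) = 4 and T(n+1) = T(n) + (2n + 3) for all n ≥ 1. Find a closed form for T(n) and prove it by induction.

Claim: T(n) = n^2 + 2n + 1.

Base case: T(1) = 4, and 1^2 + 2·1 + 1 = 4.
Assume T(j) = j^2 + 2j + 1.
Then T(j+1) = T(j) + (2j + 3) = (j^2 + 2j + 1) + (2j + 3) = j^2 + 4j + 4,
and (j+1)^2 + 2·(j+1) + 1 = j^2 + 4j + 4.
By induction, T(n) = n^2 + 2n + 1 for all n ≥ 1.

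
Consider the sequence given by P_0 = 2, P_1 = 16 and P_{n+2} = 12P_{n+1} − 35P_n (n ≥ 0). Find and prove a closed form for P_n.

Claim: P_n = 3·7^n − 5^n.

Base cases: P_0 = 2 and 3·7^0 − 5^0 = 2; P_1 = 16 and 3·7^1 − 5^1 = 16.
Assume P_j = 3·7^j − 5^j for all 0 ≤ j ≤ m, where m ≥ 1.
Then P_{m+1} = 12P_m − 35P_{m−1} = 12·(3·7^m − 5^m) − 35·(3·7^{m−1} − 5^{m−1}) = 3·(12·7 − 35)7^{m−1} − (12·5 − 35)5^{m−1} = 147·7^{m−1} − 25·5^{m−1} = 3·7^{m+1} − 5^{m+1}.
This completes the inductive step, so P_n = 3·7^n − 5^n for all n ≥ 0.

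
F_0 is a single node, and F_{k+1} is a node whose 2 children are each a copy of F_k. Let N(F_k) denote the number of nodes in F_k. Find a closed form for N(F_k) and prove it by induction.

Claim: N(F_k) = 2^{k+1} − 1.

Base case: N(F_0) = 1, and 2^{0+1} − 1 = 1.
Assume N(F_j) = 2^{j+1} − 1.
Then N(F_{j+1}) = 1 + 2N(F_j) = 1 + 2(2^{j+1} − 1) = 2^{j+2} − 2 + 1 = 2^{j+2} − 1.
This completes the inductive step, so N(F_k) = 2^{k+1} − 1 for all k ≥ 0.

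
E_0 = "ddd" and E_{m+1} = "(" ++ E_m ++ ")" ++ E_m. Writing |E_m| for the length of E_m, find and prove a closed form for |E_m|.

Claim: |E_m| = 5·2^m − 2.

Base case: |E_0| = 3, and 5·2^0 − 2 = 3.
Assume |E_k| = 5·2^k − 2.
Then |E_{k+1}| = 1 + |E_k| + 1 + |E_k| = 2|E_k| + 2 = 2(5·2^k − 2) + 2 = 5·2^{k+1} − 4 + 2 = 5·2^{k+1} − 2.
So the formula holds for k+1, and by induction |E_m| = 5·2^m − 2 for all m ≥ 0.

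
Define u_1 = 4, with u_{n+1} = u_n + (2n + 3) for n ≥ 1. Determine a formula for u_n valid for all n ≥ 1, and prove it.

Claim: u_n = n^2 + 2n + 1.

Base case: u_1 = 4, and 1^2 + 2·1 + 1 = 4.
Assume u_k = k^2 + 2k + 1.
Then u_{k+1} = u_k + (2k + 3) = (k^2 + 2k + 1) + (2k + 3) = k^2 + 4k + 4,
and (k+1)^2 + 2·(k+1) + 1 = k^2 + 4k + 4.
By induction, u_n = n^2 + 2n + 1 for all n ≥ 1.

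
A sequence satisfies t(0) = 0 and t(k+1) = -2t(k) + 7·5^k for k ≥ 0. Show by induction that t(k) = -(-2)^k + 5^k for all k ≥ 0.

Base case: t(0) = 0, and -(-2)^0 + 5^0 = -1 + 1 = 0.
Assume t(m) = -(-2)^m + 5^m for some m ≥ 0.
Then t(m+1) = -2t(m) + 7·5^m = -2·(-(-2)^m + 5^m) + 7·5^m = -(-2)^{m+1} − 2·5^m + 7·5^m = -(-2)^{m+1} + 5·5^m = -(-2)^{m+1} + 5^{m+1}.
Hence t(k) = -(-2)^k + 5^k for every k ≥ 0, by induction.

t(k) = -(-2)^k + 5^k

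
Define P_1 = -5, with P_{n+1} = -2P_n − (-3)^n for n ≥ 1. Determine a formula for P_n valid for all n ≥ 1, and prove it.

Claim: P_n = (-2)^n + (-3)^n.

Base case: P_1 = -5, and (-2)^1 + (-3)^1 = -2 − 3 = -5.
Assume P_j = (-2)^j + (-3)^j for some j ≥ 1.
Then P_{j+1} = -2P_j − (-3)^j = -2·((-2)^j + (-3)^j) − (-3)^j = (-2)^{j+1} − 2·(-3)^j − (-3)^j = (-2)^{j+1} − 3·(-3)^j = (-2)^{j+1} + (-3)^{j+1}.
So the formula holds for j+1, and by induction P_n = (-2)^n + (-3)^n for all n ≥ 1.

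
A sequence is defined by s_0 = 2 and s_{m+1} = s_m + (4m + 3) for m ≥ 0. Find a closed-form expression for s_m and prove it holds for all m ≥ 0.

Claim: s_m = 2m^2 + m + 2.

Base case: s_0 = 2, and 2·0^2 + 0 + 2 = 2.
Assume s_j = 2j^2 + j + 2.
Then s_{j+1} = s_j + (4j + 3) = (2j^2 + j + 2) + (4j + 3) = 2j^2 + 5j + 5,
and 2·(j+1)^2 + (j+1) + 2 = 2j^2 + 5j + 5.
This completes the inductive step, so s_m = 2m^2 + m + 2 for all m ≥ 0.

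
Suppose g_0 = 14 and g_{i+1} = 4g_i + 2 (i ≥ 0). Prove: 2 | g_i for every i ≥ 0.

Base case: g_0 = 14 = 2·7, so 2 | g_0.
Assume 2 | g_r, so g_r = 2t for some integer t.
Then g_{r+1} = 4g_r + 2 = 4·(2t) + 2 = 2(4t + 1), so 2 | g_{r+1}.
So the property holds for r+1, and by induction 2 | g_i for all i ≥ 0.

2 | g_i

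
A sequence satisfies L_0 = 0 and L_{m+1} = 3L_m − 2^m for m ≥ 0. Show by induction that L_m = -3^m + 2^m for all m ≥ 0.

Base case: L_0 = 0, and -3^0 + 2^0 = -1 + 1 = 0.
Assume L_k = -3^k + 2^k for some k ≥ 0.
Then L_{k+1} = 3L_k − 2^k = 3·(-3^k + 2^k) − 2^k = -3^{k+1} + 3·2^k − 2^k = -3^{k+1} + 2·2^k = -3^{k+1} + 2^{k+1}.
This completes the inductive step, so L_m = -3^m + 2^m for all m ≥ 0.

L_m = -3^m + 2^m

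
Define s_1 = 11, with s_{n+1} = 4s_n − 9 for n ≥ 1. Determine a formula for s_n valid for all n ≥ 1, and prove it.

Claim: s_n = 2·4^n + 3.

Base case: s_1 = 11, and 2·4^1 + 3 = 8 + 3 = 11.
Assume s_k = 2·4^k + 3 for some k ≥ 1.
Then s_{k+1} = 4s_k − 9 = 4·(2·4^k + 3) − 9 = 8·4^k + 12 − 9 = 2·4^{k+1} + 3.
This completes the inductive step, so s_n = 2·4^n + 3 for all n ≥ 1.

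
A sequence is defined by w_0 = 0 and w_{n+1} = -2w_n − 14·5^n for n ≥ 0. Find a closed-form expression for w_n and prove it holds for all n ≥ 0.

Claim: w_n = 2·(-2)^n − 2·5^n.

Base case: w_0 = 0, and 2·(-2)^0 − 2·5^0 = 2 − 2 = 0.
Assume w_k = 2·(-2)^k − 2·5^k for some k ≥ 0.
Then w_{k+1} = -2w_k − 14·5^k = -2·(2·(-2)^k − 2·5^k) − 14·5^k = 2·(-2)^{k+1} + 4·5^k − 14·5^k = 2·(-2)^{k+1} − 10·5^k = 2·(-2)^{k+1} − 2·5^{k+1}.
This completes the inductive step, so w_n = 2·(-2)^n − 2·5^n for all n ≥ 0.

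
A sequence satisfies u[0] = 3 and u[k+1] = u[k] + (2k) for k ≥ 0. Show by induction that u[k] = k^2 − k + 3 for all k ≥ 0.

Base case: u[0] = 3, and 0^2 − 0 + 3 = 3.
Assume u[j] = j^2 − j + 3.
Then u[j+1] = u[j] + (2j) = (j^2 − j + 3) + (2j) = j^2 + j + 3,
and (j+1)^2 − (j+1) + 3 = j^2 + j + 3.
This completes the inductive step, so u[k] = k^2 − k + 3 for all k ≥ 0.

u[k] = k^2 − k + 3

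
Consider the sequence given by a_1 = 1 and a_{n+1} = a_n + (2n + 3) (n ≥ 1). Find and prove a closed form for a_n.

Claim: a_n = n^2 + 2n − 2.

Base case: a_1 = 1, and 1^2 + 2·1 − 2 = 1.
Assume a_m = m^2 + 2m − 2.
Then a_{m+1} = a_m + (2m + 3) = (m^2 + 2m − 2) + (2m + 3) = m^2 + 4m + 1,
and (m+1)^2 + 2·(m+1) − 2 = m^2 + 4m + 1.
By induction, a_n = n^2 + 2n − 2 for all n ≥ 1.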